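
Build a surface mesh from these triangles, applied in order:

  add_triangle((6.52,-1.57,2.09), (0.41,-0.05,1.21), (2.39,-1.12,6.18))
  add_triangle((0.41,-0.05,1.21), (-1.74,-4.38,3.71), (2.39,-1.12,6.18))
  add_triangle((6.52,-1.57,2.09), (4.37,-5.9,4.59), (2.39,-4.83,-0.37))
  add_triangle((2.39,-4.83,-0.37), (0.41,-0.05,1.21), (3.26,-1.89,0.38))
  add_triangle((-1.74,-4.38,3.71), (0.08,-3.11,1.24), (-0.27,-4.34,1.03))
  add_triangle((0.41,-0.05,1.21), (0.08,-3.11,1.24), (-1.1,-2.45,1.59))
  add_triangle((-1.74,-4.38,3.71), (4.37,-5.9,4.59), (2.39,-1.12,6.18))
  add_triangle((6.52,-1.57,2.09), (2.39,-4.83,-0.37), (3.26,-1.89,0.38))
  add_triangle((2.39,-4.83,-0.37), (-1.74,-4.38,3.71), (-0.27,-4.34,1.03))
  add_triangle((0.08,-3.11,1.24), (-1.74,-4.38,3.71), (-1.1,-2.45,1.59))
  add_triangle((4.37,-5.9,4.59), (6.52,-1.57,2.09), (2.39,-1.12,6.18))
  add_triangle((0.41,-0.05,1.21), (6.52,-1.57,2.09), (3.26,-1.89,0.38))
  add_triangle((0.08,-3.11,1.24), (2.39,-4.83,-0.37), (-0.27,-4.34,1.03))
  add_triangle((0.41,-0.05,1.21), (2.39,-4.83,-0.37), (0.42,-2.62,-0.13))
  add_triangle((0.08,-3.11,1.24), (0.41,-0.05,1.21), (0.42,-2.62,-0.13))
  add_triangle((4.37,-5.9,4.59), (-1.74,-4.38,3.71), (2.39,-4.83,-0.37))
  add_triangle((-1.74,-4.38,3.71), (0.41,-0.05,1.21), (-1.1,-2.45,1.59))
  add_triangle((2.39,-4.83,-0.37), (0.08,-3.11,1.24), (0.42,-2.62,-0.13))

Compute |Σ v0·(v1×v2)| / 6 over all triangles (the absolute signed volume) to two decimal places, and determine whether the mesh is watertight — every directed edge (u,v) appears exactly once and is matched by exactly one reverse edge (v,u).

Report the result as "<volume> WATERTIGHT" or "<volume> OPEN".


95.04 WATERTIGHT

Per-triangle v0·(v1×v2)/6:
  t1: +0.9248
  t2: +0.7749
  t3: +20.7292
  t4: -2.1089
  t5: -1.0611
  t6: -0.8473
  t7: +26.4825
  t8: +1.7102
  t9: +3.5876
  t10: +0.5949
  t11: +26.6325
  t12: -1.2599
  t13: -1.2767
  t14: -0.8783
  t15: -0.4663
  t16: +20.5829
  t17: -0.0443
  t18: +0.9599
Σ = +95.0367 → |volume| = 95.04

Directed edges: 54 total, each appears once with its reverse present → watertight.


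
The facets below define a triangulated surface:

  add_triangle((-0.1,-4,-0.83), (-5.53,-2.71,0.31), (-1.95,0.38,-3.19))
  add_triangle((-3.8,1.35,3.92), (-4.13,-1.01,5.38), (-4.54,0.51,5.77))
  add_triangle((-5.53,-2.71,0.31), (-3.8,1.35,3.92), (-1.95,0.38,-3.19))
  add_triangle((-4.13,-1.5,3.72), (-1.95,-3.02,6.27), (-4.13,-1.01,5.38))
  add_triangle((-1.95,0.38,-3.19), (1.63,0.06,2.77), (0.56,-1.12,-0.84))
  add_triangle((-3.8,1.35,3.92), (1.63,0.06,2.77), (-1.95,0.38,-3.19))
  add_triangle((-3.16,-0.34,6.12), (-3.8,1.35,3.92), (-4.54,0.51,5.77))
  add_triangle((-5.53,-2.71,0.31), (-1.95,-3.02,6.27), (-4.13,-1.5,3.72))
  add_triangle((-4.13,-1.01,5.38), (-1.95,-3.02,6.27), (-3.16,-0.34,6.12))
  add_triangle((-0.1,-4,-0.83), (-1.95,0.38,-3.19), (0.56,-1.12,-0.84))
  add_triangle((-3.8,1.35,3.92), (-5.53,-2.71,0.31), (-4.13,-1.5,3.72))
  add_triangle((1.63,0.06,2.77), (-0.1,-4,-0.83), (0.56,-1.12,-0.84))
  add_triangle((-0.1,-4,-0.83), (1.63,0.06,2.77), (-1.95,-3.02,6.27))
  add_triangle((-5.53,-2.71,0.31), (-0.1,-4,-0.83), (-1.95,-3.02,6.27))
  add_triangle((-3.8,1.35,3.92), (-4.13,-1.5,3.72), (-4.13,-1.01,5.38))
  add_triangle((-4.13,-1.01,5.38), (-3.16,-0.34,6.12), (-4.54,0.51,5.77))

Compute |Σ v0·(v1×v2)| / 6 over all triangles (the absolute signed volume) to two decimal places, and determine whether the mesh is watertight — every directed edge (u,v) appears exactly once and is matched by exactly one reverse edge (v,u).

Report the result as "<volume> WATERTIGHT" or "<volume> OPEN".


Per-triangle v0·(v1×v2)/6:
  t1: +13.0431
  t2: +0.9228
  t3: +14.3311
  t4: +4.1639
  t5: +0.1815
  t6: +1.2236
  t7: +0.9913
  t8: +9.6124
  t9: +4.6184
  t10: +2.0751
  t11: +8.5379
  t12: +1.7406
  t13: +10.9335
  t14: +24.0240
  t15: +2.9518
  t16: +2.2775
Σ = +101.6285 → |volume| = 101.63

Directed edges: 48 total; 4 unmatched, e.g. (-3.8,1.35,3.92)→(1.63,0.06,2.77) → open.

101.63 OPEN


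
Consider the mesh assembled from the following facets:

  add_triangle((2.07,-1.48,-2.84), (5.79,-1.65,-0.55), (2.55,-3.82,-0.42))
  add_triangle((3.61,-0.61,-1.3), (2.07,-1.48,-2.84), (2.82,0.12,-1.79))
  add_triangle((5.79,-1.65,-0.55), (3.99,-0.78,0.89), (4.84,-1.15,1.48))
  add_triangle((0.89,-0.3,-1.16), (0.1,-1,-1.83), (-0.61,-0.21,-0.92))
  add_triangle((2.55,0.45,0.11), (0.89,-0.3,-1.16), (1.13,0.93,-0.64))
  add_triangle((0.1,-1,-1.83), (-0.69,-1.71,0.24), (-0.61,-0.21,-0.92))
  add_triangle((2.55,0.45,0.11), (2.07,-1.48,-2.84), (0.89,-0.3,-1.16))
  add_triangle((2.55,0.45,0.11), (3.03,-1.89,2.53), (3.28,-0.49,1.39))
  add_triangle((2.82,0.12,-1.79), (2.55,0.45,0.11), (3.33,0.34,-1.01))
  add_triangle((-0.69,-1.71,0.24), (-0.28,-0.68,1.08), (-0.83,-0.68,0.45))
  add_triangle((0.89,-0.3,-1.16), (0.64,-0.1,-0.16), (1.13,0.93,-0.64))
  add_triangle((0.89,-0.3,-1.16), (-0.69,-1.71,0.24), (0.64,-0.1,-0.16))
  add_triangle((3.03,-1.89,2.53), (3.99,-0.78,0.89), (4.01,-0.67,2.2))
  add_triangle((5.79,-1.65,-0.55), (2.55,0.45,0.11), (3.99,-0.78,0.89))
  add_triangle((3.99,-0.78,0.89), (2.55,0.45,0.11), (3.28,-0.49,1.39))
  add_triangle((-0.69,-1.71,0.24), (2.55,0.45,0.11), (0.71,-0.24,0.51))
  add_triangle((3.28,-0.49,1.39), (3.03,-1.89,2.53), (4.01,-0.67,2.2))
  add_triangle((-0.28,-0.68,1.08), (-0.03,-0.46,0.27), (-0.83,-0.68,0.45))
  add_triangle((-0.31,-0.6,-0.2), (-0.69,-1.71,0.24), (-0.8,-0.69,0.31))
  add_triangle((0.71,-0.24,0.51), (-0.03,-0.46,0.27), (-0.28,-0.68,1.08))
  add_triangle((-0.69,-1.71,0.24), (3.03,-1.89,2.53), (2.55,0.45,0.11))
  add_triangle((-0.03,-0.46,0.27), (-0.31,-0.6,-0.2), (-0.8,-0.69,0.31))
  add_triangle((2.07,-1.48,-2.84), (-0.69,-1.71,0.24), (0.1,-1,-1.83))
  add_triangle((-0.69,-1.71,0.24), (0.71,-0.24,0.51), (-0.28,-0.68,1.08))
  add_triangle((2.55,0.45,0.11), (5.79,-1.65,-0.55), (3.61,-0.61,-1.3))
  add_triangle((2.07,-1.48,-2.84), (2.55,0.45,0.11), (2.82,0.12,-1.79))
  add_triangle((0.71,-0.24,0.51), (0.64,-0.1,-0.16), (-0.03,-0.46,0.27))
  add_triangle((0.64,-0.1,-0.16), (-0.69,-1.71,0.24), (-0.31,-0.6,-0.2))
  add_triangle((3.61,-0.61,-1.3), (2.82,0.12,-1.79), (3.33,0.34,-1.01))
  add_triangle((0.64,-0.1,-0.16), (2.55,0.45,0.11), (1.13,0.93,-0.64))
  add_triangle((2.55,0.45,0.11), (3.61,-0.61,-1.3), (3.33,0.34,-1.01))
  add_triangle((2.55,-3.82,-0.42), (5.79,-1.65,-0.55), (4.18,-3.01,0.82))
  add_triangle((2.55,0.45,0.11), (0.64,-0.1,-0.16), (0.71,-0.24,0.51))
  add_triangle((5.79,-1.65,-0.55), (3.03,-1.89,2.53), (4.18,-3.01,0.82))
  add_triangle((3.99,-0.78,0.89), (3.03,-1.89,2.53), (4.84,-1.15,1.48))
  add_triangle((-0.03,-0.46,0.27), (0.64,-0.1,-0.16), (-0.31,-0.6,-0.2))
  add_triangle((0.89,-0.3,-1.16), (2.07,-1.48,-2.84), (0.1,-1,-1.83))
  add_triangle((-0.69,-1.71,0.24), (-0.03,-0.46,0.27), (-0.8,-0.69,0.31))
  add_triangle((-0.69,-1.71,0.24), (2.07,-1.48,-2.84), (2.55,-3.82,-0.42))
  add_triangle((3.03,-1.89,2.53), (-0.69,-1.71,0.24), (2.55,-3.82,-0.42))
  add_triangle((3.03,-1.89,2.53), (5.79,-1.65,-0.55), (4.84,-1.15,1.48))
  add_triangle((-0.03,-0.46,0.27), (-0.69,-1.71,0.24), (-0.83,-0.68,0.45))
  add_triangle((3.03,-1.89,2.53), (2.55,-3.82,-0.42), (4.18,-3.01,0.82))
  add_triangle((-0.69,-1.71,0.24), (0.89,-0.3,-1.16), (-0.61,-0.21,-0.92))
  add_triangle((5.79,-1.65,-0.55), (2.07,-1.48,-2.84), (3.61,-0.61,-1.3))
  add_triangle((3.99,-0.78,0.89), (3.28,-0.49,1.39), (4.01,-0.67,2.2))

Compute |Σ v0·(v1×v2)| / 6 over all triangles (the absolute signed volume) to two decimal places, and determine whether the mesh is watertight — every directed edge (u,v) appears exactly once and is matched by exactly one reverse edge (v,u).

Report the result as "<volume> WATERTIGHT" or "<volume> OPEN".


Per-triangle v0·(v1×v2)/6:
  t1: +7.7379
  t2: +1.2784
  t3: +0.3876
  t4: +0.1410
  t5: +0.5059
  t6: +0.4312
  t7: +0.3708
  t8: -0.1967
  t9: +0.0160
  t10: +0.1553
  t11: -0.1168
  t12: -0.1829
  t13: +1.2671
  t14: +1.3196
  t15: +0.4614
  t16: +0.2817
  t17: -0.3451
  t18: -0.0401
  t19: +0.0464
  t20: -0.0445
  t21: -1.3415
  t22: -0.0300
  t23: +1.0604
  t24: +0.2272
  t25: +1.2291
  t26: -1.0291
  t27: -0.0305
  t28: +0.0585
  t29: +0.4885
  t30: -0.1206
  t31: +0.4582
  t32: +3.9450
  t33: -0.0725
  t34: +3.7401
  t35: -0.0942
  t36: -0.0319
  t37: +0.1769
  t38: +0.0400
  t39: +2.8270
  t40: +3.6743
  t41: +2.5450
  t42: -0.0483
  t43: +2.4879
  t44: -0.4535
  t45: +1.8903
  t46: +0.0814
Σ = +35.1518 → |volume| = 35.15

Directed edges: 138 total, each appears once with its reverse present → watertight.

35.15 WATERTIGHT


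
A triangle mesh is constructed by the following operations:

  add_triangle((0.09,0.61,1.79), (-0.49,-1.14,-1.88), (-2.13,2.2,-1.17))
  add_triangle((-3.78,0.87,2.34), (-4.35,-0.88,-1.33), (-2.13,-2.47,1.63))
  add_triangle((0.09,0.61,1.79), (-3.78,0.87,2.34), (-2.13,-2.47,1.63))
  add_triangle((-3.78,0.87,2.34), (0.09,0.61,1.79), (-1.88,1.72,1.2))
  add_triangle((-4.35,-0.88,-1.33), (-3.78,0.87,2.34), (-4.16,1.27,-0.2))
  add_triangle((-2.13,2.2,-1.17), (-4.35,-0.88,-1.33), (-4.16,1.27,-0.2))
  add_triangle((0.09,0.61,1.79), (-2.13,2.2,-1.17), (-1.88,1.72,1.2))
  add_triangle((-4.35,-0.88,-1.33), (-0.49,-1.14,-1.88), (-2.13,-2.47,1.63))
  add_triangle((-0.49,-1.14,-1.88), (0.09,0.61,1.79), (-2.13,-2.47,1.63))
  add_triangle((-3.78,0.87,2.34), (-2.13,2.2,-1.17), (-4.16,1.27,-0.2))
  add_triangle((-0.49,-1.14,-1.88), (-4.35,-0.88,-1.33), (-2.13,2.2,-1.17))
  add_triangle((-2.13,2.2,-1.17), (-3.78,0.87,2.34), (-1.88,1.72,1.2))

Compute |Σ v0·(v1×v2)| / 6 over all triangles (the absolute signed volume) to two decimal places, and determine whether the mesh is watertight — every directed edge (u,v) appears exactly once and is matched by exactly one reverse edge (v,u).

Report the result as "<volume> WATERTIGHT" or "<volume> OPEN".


Per-triangle v0·(v1×v2)/6:
  t1: -0.6151
  t2: +7.8715
  t3: +3.5659
  t4: +1.4825
  t5: +4.0812
  t6: +2.8387
  t7: +0.6942
  t8: +4.2793
  t9: -0.0274
  t10: +2.4993
  t11: +3.6916
  t12: +2.0572
Σ = +32.4189 → |volume| = 32.42

Directed edges: 36 total, each appears once with its reverse present → watertight.

32.42 WATERTIGHT


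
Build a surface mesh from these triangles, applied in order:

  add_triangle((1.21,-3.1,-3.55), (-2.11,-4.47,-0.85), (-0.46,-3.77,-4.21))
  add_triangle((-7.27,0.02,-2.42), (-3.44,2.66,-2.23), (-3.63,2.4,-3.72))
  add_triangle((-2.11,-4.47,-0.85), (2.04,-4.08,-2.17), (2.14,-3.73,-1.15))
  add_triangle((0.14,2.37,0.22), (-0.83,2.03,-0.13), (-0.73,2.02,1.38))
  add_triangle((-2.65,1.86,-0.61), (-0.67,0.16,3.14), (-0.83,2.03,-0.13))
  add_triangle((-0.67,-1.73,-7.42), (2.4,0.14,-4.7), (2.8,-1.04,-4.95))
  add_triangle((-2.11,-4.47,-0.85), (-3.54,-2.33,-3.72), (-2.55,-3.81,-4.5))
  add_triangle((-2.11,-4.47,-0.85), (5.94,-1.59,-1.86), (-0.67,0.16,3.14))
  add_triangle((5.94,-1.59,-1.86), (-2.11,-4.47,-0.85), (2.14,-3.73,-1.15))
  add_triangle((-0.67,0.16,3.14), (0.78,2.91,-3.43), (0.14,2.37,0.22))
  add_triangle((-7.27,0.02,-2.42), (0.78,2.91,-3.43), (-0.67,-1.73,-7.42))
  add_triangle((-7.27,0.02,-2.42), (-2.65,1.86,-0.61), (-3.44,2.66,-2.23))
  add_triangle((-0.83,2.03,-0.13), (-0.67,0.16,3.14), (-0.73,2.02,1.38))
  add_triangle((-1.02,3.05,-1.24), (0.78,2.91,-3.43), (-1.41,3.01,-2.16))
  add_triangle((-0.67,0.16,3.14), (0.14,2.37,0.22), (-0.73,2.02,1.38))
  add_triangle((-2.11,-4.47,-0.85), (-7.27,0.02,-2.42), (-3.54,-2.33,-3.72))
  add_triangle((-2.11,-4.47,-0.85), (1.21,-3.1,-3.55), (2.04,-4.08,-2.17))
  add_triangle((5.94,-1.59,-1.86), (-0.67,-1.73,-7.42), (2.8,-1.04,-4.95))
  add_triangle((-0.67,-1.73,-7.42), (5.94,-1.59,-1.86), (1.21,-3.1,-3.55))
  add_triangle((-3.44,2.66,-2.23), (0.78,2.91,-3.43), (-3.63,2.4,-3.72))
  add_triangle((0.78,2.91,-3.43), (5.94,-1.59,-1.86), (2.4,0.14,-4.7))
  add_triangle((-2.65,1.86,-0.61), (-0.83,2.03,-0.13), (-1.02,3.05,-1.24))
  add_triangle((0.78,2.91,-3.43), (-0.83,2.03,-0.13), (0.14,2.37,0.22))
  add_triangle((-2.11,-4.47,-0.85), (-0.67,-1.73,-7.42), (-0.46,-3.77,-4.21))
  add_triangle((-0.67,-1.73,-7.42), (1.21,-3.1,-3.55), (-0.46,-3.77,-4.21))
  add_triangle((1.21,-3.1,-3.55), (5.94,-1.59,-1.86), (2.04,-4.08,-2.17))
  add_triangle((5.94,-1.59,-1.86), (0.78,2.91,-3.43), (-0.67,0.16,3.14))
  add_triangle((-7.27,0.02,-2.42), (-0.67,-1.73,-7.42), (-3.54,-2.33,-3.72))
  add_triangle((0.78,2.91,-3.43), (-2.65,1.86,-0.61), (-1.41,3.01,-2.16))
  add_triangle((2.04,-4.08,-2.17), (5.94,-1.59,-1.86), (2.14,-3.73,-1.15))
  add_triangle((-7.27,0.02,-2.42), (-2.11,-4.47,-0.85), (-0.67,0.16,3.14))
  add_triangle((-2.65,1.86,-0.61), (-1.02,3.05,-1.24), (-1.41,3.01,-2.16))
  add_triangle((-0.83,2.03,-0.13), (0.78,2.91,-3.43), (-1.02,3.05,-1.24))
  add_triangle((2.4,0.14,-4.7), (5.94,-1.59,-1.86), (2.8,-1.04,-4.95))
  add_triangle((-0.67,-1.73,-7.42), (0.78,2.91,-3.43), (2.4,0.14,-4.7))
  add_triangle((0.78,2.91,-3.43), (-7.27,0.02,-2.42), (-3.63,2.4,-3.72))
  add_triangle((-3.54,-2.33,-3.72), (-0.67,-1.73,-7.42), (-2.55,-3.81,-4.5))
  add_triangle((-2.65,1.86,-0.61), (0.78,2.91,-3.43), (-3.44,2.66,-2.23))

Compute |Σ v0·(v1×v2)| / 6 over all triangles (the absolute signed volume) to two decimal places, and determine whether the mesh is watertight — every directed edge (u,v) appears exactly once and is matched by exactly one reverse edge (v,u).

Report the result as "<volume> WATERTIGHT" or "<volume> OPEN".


Per-triangle v0·(v1×v2)/6:
  t1: +4.0465
  t2: +4.9246
  t3: +2.7493
  t4: +0.5543
  t5: +2.1143
  t6: +4.5638
  t7: +5.0288
  t8: +14.6344
  t9: -2.3298
  t10: -0.2424
  t11: +33.1373
  t12: +3.3094
  t13: +0.4110
  t14: +1.2951
  t15: +0.7284
  t16: +13.3651
  t17: +5.9705
  t18: +5.5051
  t19: +14.9752
  t20: +3.6713
  t21: +9.7237
  t22: +0.7056
  t23: +1.4648
  t24: +6.5895
  t25: +5.5023
  t26: +6.8861
  t27: +8.9863
  t28: +15.0699
  t29: +0.4181
  t30: +3.1070
  t31: +18.2100
  t32: +0.9952
  t33: +0.4471
  t34: +4.2907
  t35: +11.2920
  t36: +1.8223
  t37: +7.0619
  t38: +1.8047
Σ = +222.7891 → |volume| = 222.79

Directed edges: 114 total; 6 unmatched, e.g. (-2.65,1.86,-0.61)→(-0.67,0.16,3.14) → open.

222.79 OPEN


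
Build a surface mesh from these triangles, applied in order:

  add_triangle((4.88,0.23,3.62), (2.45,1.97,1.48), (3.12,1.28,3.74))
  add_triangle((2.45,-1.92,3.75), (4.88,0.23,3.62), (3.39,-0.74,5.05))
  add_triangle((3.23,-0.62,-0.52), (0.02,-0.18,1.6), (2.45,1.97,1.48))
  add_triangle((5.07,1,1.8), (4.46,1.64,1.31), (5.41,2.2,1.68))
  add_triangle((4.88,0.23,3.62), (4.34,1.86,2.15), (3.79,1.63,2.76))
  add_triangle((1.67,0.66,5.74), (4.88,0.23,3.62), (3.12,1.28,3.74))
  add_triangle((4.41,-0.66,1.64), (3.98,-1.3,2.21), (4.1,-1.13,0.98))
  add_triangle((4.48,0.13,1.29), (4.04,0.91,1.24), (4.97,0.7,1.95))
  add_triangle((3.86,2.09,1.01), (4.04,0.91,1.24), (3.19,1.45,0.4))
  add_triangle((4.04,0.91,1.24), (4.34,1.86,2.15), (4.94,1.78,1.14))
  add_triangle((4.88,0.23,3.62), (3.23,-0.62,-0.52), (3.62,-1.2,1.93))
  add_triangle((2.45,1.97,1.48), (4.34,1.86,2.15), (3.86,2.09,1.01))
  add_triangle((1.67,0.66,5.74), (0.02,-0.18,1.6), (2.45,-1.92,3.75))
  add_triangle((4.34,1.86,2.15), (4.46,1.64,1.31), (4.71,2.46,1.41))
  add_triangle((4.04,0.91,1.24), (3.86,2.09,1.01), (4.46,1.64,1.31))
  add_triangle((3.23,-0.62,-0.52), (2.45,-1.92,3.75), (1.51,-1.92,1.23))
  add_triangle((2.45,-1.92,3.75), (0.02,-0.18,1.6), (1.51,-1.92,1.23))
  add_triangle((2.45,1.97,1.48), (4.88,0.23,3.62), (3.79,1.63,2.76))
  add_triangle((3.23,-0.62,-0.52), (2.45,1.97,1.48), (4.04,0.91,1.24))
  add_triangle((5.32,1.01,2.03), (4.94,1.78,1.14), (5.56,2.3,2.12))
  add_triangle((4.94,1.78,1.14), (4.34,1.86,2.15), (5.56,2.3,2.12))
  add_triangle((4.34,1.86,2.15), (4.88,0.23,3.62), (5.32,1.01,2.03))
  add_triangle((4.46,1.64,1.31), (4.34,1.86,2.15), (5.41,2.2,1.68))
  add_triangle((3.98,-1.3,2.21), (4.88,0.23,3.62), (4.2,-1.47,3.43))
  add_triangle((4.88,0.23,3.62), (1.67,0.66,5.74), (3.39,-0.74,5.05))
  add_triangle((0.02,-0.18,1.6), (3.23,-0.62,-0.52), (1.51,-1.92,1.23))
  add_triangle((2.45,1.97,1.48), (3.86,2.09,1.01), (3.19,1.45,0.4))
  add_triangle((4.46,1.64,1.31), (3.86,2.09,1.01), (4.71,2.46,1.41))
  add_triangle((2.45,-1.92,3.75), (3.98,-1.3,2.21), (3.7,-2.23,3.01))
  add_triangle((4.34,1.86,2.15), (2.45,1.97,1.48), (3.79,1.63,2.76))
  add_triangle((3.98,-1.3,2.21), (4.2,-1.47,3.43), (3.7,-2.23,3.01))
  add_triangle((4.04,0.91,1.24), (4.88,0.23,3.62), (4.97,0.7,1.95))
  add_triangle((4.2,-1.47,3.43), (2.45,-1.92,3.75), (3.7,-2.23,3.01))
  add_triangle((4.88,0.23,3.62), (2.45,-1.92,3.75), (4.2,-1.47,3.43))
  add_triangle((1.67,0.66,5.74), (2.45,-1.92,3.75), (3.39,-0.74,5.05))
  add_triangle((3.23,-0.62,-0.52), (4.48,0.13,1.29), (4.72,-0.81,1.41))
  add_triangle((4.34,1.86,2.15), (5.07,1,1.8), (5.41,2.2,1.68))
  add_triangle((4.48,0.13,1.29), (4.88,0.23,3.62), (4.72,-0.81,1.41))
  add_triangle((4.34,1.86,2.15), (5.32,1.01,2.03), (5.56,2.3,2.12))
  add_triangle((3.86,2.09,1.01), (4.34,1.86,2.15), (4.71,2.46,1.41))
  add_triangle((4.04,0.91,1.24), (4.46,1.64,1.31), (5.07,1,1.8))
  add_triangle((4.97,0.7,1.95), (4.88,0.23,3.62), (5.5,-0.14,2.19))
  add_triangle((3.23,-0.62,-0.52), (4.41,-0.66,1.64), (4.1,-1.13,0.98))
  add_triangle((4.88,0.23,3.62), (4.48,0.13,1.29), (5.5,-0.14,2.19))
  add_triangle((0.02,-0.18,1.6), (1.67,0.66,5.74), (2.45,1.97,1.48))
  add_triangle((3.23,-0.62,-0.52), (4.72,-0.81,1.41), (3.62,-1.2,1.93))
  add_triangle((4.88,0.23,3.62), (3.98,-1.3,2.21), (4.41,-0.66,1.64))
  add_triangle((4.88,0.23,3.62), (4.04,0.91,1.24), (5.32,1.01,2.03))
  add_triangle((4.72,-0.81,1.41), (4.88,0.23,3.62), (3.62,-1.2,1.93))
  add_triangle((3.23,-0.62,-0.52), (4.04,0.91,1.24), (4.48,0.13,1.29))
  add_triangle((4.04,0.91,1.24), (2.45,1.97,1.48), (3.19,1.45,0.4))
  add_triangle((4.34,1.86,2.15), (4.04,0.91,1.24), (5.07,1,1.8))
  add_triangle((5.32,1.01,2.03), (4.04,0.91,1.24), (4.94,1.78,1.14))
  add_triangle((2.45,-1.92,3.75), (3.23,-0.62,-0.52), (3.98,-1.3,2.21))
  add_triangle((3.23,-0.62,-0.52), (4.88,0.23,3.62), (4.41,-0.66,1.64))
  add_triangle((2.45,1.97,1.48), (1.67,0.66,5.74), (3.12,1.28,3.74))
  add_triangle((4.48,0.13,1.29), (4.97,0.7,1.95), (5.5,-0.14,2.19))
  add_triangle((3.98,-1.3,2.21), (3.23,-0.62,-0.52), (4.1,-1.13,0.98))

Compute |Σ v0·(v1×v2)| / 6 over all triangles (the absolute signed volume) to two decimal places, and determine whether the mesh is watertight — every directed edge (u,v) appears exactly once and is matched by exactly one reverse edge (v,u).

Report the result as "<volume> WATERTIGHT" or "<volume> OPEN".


38.92 WATERTIGHT

Per-triangle v0·(v1×v2)/6:
  t1: +2.4612
  t2: +2.7829
  t3: -2.2839
  t4: +0.1071
  t5: +1.1932
  t6: +3.4737
  t7: +0.5590
  t8: +0.2753
  t9: +0.3899
  t10: -0.5910
  t11: -2.7763
  t12: +0.6843
  t13: +1.4753
  t14: +0.4685
  t15: +0.0263
  t16: +2.4874
  t17: +0.5446
  t18: -0.3207
  t19: +0.7826
  t20: +0.8209
  t21: -0.0764
  t22: +1.9199
  t23: -0.1192
  t24: +1.3875
  t25: +4.4927
  t26: -1.2672
  t27: +0.0303
  t28: +0.0802
  t29: -0.9094
  t30: +0.5862
  t31: +0.6817
  t32: +0.3509
  t33: +1.1535
  t34: +2.1012
  t35: +2.6034
  t36: +1.0524
  t37: +0.7874
  t38: +1.5694
  t39: +0.5465
  t40: +0.0029
  t41: +0.0987
  t42: +1.2799
  t43: +0.5986
  t44: -0.5355
  t45: +0.0639
  t46: +0.7199
  t47: +1.4498
  t48: -0.0367
  t49: +1.6971
  t50: +0.8175
  t51: -0.9115
  t52: -0.2231
  t53: +0.1307
  t54: +1.0289
  t55: +1.0337
  t56: +1.8565
  t57: +0.3677
  t58: -0.0531
Σ = +38.9169 → |volume| = 38.92

Directed edges: 174 total, each appears once with its reverse present → watertight.


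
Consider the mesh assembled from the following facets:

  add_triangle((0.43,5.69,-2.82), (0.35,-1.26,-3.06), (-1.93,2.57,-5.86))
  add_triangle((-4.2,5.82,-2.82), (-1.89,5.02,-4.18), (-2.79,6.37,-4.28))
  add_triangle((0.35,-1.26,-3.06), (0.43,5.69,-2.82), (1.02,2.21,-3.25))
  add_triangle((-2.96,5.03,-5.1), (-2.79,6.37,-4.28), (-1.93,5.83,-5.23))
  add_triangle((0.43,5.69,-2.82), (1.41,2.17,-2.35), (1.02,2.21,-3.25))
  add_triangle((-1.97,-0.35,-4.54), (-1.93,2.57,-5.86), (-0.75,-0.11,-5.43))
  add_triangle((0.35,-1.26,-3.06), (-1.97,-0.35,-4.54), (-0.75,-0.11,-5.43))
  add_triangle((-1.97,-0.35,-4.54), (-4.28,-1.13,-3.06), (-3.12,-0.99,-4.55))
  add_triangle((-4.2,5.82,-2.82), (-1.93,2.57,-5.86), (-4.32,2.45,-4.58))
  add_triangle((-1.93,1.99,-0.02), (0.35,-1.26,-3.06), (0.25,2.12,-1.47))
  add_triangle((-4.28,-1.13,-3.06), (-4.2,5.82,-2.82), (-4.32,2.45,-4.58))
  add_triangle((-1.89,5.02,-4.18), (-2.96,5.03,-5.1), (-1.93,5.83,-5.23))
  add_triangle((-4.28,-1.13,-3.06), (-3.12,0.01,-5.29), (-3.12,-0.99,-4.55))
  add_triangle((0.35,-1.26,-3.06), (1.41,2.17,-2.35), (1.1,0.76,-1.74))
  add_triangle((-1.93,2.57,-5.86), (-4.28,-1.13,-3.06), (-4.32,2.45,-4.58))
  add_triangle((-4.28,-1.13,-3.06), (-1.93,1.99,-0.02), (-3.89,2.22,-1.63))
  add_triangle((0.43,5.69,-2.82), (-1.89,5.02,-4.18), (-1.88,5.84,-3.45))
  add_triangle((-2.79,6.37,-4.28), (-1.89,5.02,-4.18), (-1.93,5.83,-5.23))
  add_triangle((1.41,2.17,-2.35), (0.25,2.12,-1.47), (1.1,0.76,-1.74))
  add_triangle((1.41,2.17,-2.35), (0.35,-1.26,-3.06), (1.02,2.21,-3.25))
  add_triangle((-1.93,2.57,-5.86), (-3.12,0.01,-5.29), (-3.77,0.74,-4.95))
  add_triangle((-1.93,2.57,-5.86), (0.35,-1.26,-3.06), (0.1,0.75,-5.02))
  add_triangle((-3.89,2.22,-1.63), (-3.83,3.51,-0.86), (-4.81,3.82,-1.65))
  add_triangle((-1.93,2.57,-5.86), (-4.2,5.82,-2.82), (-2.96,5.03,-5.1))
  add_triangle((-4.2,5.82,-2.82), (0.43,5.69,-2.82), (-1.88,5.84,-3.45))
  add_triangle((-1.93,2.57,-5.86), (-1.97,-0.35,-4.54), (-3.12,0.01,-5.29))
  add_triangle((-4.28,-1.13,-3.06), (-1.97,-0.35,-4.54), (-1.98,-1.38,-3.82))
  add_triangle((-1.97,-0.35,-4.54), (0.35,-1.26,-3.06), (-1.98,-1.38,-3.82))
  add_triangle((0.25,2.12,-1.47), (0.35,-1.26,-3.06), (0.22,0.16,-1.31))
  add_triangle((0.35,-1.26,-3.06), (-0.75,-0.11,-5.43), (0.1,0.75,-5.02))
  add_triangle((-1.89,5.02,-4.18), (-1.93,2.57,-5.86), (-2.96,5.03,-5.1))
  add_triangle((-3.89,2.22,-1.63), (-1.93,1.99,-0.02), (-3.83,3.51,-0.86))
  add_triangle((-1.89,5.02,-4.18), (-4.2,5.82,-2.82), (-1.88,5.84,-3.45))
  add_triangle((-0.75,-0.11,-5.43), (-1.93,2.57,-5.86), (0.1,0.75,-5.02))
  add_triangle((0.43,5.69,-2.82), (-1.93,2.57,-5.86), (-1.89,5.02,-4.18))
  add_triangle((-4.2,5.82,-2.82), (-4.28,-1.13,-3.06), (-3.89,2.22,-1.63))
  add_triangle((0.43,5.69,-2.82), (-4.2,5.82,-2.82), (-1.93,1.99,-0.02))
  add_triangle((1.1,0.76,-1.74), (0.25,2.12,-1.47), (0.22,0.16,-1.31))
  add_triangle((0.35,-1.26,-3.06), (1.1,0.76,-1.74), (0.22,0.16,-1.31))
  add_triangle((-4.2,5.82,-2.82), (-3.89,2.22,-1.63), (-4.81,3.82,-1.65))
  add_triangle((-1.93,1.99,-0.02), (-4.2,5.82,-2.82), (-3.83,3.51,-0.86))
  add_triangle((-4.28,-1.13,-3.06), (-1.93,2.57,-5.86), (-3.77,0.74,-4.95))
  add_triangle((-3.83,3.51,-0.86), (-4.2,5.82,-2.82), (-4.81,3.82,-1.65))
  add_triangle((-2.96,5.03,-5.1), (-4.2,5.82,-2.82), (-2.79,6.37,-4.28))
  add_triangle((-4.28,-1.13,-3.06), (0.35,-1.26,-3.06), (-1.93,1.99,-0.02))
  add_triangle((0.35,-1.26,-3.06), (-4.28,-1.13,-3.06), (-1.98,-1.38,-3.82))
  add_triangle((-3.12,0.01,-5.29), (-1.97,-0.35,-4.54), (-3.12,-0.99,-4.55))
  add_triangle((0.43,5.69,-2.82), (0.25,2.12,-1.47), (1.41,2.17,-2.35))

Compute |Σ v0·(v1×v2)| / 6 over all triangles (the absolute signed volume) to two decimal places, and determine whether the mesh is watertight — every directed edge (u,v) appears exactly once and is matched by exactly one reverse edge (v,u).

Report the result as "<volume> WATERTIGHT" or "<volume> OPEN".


Per-triangle v0·(v1×v2)/6:
  t1: +9.3586
  t2: -1.0571
  t3: +2.0707
  t4: +2.1937
  t5: +1.5151
  t6: +3.5294
  t7: +1.6364
  t8: -0.6529
  t9: +11.1753
  t10: -2.7691
  t11: +7.8396
  t12: -0.5371
  t13: +1.7422
  t14: +0.5824
  t15: +8.1986
  t16: +1.0972
  t17: +2.5290
  t18: -0.1039
  t19: -0.1929
  t20: +1.0278
  t21: +2.9020
  t22: -2.5308
  t23: +0.2053
  t24: +3.1933
  t25: +2.5868
  t26: +2.0791
  t27: +2.2067
  t28: +1.6279
  t29: -0.0683
  t30: +1.4557
  t31: +2.5845
  t32: +0.2481
  t33: +2.9148
  t34: +2.7942
  t35: +6.4616
  t36: +5.2664
  t37: +4.1245
  t38: -0.3419
  t39: -0.2685
  t40: +1.5500
  t41: +0.7851
  t42: -0.5930
  t43: +1.4217
  t44: +3.8915
  t45: -4.5903
  t46: +0.2953
  t47: +0.7610
  t48: -0.3869
Σ = +89.7589 → |volume| = 89.76

Directed edges: 144 total; 6 unmatched, e.g. (0.25,2.12,-1.47)→(-1.93,1.99,-0.02) → open.

89.76 OPEN


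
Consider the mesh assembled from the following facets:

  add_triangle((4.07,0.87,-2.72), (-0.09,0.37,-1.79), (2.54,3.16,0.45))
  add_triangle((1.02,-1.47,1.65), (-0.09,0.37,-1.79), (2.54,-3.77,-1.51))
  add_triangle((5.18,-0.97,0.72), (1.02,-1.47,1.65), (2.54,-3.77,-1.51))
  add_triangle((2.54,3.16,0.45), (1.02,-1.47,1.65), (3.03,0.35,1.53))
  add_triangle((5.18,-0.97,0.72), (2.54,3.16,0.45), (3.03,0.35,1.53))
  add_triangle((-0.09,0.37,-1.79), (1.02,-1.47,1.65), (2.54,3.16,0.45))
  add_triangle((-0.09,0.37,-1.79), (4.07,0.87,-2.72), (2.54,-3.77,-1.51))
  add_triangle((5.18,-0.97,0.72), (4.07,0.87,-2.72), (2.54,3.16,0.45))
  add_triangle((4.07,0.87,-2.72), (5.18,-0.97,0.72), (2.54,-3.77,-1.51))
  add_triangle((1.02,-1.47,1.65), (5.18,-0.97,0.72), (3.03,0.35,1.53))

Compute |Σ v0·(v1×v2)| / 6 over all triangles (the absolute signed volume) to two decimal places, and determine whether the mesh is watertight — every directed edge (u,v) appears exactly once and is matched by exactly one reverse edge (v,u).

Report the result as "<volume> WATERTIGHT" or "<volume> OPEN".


42.76 WATERTIGHT

Per-triangle v0·(v1×v2)/6:
  t1: +3.8515
  t2: -0.2601
  t3: +6.3468
  t4: +0.9754
  t5: +3.4036
  t6: -1.7572
  t7: +5.3633
  t8: +10.4497
  t9: +11.9702
  t10: +2.4189
Σ = +42.7620 → |volume| = 42.76

Directed edges: 30 total, each appears once with its reverse present → watertight.


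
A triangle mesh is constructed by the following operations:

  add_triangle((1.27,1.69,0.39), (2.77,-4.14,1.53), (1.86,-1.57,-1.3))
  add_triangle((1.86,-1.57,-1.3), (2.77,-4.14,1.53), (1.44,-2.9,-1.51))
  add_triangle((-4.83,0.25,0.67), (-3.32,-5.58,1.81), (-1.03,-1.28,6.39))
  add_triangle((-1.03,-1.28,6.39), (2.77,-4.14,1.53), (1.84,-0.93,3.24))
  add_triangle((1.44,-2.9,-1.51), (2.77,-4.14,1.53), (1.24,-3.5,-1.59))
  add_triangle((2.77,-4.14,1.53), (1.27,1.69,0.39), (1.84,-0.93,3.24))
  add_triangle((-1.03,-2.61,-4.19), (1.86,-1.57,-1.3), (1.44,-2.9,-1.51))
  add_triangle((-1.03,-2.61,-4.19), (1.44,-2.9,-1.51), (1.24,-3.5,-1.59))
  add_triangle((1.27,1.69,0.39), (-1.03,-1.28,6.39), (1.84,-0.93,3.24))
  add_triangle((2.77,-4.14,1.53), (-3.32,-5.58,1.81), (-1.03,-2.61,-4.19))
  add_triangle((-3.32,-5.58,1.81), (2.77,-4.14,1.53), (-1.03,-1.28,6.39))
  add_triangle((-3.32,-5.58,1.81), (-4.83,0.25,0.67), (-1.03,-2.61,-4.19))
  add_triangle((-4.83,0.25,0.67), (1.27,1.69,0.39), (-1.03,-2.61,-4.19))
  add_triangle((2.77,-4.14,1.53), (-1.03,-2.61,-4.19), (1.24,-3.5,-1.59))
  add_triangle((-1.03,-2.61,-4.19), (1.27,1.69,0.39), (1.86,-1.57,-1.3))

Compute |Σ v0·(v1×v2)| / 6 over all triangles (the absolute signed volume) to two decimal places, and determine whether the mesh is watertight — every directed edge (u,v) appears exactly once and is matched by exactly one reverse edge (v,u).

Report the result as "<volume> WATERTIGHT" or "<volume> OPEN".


Per-triangle v0·(v1×v2)/6:
  t1: +3.6813
  t2: +2.0912
  t3: +27.4772
  t4: +8.7416
  t5: +0.9673
  t6: +3.9453
  t7: +2.0208
  t8: +0.9426
  t9: +4.8471
  t10: +24.6037
  t11: +29.1255
  t12: +22.9554
  t13: +4.9101
  t14: +1.6051
  t15: +2.8259
Σ = +140.7401 → |volume| = 140.74

Directed edges: 45 total; 3 unmatched, e.g. (-1.03,-1.28,6.39)→(-4.83,0.25,0.67) → open.

140.74 OPEN


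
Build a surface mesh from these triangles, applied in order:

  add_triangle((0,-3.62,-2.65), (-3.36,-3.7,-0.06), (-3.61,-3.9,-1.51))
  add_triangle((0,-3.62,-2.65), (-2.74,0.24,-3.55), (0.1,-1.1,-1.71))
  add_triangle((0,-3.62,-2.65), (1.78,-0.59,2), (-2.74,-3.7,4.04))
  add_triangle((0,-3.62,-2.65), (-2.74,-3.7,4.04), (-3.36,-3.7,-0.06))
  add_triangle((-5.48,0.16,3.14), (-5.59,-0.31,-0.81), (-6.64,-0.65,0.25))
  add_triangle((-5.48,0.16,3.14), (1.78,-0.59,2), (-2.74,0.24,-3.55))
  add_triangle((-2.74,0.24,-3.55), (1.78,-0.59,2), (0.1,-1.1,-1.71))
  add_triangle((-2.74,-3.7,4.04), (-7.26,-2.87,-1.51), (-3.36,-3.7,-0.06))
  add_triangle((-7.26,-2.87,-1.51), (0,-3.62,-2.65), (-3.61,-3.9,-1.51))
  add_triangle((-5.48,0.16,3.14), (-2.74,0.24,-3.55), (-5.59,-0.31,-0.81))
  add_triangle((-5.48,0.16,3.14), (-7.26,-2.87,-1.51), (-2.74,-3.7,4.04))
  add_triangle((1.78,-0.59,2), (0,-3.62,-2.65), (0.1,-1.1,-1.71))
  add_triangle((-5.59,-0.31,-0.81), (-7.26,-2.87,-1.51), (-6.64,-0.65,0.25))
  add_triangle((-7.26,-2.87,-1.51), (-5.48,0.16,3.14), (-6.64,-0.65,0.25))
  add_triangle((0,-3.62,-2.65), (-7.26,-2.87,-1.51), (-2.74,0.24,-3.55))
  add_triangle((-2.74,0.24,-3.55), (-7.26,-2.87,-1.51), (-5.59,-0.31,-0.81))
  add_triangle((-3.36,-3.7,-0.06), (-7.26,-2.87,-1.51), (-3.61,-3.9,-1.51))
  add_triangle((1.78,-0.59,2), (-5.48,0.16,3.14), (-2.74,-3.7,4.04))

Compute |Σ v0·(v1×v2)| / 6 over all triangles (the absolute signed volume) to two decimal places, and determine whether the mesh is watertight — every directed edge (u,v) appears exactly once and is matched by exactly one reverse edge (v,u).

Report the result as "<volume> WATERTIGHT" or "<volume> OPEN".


117.42 WATERTIGHT

Per-triangle v0·(v1×v2)/6:
  t1: +3.0421
  t2: +1.7205
  t3: +11.2678
  t4: +9.3023
  t5: +1.5566
  t6: -2.0747
  t7: -0.2121
  t8: +11.2067
  t9: +4.6041
  t10: +2.7993
  t11: +26.5276
  t12: +1.1184
  t13: +2.9067
  t14: +5.6359
  t15: +17.2962
  t16: +7.4152
  t17: +4.0902
  t18: +9.2122
Σ = +117.4151 → |volume| = 117.42

Directed edges: 54 total, each appears once with its reverse present → watertight.


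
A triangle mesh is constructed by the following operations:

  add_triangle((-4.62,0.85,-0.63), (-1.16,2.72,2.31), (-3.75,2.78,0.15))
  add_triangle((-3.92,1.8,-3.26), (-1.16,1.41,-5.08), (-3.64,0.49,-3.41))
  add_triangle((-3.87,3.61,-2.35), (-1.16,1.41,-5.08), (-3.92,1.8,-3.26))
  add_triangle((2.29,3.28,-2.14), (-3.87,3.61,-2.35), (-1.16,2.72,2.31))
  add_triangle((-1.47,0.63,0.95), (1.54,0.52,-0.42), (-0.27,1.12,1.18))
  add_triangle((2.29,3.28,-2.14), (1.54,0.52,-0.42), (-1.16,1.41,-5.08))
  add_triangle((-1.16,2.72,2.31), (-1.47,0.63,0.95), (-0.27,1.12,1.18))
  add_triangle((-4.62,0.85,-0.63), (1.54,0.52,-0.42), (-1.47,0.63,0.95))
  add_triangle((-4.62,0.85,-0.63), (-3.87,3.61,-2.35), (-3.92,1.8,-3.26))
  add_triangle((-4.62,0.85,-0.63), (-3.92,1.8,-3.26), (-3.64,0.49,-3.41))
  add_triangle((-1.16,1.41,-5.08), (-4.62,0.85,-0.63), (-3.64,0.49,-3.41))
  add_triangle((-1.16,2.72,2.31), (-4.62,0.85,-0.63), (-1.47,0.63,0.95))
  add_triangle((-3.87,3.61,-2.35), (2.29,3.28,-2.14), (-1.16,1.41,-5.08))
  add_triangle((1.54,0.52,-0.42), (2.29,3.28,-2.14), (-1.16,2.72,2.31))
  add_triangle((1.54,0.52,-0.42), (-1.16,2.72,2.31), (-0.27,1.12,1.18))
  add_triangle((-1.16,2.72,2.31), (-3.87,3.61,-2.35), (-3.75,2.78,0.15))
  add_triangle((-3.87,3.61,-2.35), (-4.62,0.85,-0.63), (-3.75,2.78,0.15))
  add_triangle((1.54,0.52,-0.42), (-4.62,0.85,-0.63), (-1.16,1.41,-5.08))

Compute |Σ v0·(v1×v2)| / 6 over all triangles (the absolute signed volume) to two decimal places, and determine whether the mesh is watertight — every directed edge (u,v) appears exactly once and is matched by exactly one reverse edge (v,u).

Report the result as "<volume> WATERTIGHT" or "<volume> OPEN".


56.42 WATERTIGHT

Per-triangle v0·(v1×v2)/6:
  t1: +2.6957
  t2: +3.3959
  t3: +5.4260
  t4: +14.2605
  t5: -0.1492
  t6: +2.7712
  t7: +0.1637
  t8: -0.8860
  t9: +4.5680
  t10: +2.7974
  t11: -3.3655
  t12: +1.5371
  t13: +14.5390
  t14: +2.4930
  t15: +0.2639
  t16: +3.9603
  t17: +4.4085
  t18: -2.4640
Σ = +56.4155 → |volume| = 56.42

Directed edges: 54 total, each appears once with its reverse present → watertight.


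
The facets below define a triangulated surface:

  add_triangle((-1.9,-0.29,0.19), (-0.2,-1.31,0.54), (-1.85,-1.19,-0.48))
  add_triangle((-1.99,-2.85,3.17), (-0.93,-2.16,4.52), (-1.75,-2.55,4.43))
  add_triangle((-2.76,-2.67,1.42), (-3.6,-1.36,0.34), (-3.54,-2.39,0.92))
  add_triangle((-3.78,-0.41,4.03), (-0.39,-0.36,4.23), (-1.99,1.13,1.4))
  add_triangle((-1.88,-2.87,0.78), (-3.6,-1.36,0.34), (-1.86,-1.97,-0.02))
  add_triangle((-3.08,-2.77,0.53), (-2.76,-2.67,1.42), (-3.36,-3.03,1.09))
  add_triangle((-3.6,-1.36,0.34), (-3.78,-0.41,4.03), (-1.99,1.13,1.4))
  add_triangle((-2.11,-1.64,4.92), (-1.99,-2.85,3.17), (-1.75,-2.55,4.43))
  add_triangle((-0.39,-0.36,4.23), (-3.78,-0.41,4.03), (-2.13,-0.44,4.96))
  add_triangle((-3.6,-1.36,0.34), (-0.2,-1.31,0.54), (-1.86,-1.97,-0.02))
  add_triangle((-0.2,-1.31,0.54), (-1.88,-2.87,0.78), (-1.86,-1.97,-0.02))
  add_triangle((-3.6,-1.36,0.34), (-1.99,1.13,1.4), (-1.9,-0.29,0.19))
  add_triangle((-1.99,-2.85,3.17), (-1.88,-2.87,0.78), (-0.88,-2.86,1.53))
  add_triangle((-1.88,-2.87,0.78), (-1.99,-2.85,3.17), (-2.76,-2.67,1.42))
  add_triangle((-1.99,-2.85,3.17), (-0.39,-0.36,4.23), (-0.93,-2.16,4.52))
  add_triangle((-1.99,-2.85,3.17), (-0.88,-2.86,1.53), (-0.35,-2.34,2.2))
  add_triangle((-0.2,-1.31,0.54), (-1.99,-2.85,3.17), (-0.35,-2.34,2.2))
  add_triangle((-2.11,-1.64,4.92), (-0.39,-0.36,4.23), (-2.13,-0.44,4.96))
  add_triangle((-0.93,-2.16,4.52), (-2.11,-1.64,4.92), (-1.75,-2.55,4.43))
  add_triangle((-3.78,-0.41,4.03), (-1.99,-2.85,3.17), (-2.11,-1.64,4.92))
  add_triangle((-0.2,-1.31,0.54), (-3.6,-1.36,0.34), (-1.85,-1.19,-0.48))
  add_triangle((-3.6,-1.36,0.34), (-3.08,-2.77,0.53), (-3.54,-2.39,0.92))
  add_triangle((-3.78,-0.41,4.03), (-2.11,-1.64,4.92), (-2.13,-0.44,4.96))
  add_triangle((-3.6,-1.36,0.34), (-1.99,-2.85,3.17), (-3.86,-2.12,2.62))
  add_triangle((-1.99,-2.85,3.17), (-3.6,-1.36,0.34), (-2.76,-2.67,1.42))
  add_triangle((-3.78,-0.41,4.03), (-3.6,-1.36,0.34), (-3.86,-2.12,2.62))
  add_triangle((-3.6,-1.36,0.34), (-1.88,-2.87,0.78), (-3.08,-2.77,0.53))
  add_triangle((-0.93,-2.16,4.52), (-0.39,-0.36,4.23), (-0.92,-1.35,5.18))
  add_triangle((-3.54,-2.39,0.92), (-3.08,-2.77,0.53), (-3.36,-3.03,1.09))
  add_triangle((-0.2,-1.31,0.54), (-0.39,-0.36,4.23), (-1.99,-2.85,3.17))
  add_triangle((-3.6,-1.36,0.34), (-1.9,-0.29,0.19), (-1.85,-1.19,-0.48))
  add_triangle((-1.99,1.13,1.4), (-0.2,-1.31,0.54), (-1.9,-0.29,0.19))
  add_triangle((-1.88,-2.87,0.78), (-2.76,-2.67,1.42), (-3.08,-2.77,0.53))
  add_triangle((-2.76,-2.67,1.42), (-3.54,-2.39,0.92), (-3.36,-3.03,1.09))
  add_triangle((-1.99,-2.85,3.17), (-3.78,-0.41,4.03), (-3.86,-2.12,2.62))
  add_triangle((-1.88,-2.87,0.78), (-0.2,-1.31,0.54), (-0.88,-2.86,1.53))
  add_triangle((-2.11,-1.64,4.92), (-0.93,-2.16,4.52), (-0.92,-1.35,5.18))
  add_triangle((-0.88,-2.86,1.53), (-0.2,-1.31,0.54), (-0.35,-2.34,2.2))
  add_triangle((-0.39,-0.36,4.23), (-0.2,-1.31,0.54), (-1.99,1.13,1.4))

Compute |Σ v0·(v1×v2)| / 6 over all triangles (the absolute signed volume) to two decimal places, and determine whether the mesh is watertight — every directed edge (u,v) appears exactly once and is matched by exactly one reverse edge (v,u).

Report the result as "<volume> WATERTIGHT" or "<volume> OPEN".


Per-triangle v0·(v1×v2)/6:
  t1: -0.4189
  t2: +0.4070
  t3: +0.1604
  t4: +3.0896
  t5: +0.7117
  t6: +0.0454
  t7: +3.4067
  t8: +0.7753
  t9: -0.0361
  t10: -0.5412
  t11: +0.1247
  t12: +0.2992
  t13: +1.1826
  t14: +1.1175
  t15: -1.1912
  t16: +0.7933
  t17: -0.4226
  t18: +1.4193
  t19: +0.8073
  t20: +3.4996
  t21: +0.6385
  t22: +0.4135
  t23: +2.0391
  t24: +1.6554
  t25: +1.4522
  t26: +2.8361
  t27: -0.2708
  t28: +0.2247
  t29: +0.2098
  t30: +1.2397
  t31: +0.1649
  t32: -0.7227
  t33: +0.5281
  t34: +0.2126
  t35: +3.6052
  t36: +0.1495
  t37: +1.0087
  t38: +0.1201
  t39: -1.7906
Σ = +28.9436 → |volume| = 28.94

Directed edges: 117 total; 3 unmatched, e.g. (-2.11,-1.64,4.92)→(-0.39,-0.36,4.23) → open.

28.94 OPEN


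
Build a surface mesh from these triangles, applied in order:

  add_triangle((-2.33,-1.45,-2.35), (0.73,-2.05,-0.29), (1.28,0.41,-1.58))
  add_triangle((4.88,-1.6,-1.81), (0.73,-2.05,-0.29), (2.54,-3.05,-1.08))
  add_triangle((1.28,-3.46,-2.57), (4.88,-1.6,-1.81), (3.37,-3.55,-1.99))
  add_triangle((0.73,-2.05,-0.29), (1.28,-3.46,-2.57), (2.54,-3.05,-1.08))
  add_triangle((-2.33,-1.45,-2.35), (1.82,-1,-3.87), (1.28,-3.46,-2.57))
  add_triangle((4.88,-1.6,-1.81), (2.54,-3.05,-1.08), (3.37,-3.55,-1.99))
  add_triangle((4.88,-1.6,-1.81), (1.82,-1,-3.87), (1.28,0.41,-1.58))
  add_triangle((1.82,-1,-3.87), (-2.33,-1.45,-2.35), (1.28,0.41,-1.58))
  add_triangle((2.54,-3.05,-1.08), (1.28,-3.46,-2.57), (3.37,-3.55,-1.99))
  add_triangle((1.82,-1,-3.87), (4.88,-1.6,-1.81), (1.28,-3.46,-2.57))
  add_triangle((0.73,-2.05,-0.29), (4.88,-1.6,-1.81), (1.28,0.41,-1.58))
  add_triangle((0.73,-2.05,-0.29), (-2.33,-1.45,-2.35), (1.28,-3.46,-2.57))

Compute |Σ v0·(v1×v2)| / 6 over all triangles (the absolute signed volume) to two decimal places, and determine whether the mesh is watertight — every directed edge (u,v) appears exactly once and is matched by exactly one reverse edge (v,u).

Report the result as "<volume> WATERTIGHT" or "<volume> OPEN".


20.73 WATERTIGHT

Per-triangle v0·(v1×v2)/6:
  t1: -2.6380
  t2: +0.1684
  t3: +2.3367
  t4: +1.0229
  t5: +6.2337
  t6: +1.0603
  t7: +2.5185
  t8: +1.5211
  t9: +0.8794
  t10: +7.2133
  t11: -1.6406
  t12: +2.0584
Σ = +20.7341 → |volume| = 20.73

Directed edges: 36 total, each appears once with its reverse present → watertight.


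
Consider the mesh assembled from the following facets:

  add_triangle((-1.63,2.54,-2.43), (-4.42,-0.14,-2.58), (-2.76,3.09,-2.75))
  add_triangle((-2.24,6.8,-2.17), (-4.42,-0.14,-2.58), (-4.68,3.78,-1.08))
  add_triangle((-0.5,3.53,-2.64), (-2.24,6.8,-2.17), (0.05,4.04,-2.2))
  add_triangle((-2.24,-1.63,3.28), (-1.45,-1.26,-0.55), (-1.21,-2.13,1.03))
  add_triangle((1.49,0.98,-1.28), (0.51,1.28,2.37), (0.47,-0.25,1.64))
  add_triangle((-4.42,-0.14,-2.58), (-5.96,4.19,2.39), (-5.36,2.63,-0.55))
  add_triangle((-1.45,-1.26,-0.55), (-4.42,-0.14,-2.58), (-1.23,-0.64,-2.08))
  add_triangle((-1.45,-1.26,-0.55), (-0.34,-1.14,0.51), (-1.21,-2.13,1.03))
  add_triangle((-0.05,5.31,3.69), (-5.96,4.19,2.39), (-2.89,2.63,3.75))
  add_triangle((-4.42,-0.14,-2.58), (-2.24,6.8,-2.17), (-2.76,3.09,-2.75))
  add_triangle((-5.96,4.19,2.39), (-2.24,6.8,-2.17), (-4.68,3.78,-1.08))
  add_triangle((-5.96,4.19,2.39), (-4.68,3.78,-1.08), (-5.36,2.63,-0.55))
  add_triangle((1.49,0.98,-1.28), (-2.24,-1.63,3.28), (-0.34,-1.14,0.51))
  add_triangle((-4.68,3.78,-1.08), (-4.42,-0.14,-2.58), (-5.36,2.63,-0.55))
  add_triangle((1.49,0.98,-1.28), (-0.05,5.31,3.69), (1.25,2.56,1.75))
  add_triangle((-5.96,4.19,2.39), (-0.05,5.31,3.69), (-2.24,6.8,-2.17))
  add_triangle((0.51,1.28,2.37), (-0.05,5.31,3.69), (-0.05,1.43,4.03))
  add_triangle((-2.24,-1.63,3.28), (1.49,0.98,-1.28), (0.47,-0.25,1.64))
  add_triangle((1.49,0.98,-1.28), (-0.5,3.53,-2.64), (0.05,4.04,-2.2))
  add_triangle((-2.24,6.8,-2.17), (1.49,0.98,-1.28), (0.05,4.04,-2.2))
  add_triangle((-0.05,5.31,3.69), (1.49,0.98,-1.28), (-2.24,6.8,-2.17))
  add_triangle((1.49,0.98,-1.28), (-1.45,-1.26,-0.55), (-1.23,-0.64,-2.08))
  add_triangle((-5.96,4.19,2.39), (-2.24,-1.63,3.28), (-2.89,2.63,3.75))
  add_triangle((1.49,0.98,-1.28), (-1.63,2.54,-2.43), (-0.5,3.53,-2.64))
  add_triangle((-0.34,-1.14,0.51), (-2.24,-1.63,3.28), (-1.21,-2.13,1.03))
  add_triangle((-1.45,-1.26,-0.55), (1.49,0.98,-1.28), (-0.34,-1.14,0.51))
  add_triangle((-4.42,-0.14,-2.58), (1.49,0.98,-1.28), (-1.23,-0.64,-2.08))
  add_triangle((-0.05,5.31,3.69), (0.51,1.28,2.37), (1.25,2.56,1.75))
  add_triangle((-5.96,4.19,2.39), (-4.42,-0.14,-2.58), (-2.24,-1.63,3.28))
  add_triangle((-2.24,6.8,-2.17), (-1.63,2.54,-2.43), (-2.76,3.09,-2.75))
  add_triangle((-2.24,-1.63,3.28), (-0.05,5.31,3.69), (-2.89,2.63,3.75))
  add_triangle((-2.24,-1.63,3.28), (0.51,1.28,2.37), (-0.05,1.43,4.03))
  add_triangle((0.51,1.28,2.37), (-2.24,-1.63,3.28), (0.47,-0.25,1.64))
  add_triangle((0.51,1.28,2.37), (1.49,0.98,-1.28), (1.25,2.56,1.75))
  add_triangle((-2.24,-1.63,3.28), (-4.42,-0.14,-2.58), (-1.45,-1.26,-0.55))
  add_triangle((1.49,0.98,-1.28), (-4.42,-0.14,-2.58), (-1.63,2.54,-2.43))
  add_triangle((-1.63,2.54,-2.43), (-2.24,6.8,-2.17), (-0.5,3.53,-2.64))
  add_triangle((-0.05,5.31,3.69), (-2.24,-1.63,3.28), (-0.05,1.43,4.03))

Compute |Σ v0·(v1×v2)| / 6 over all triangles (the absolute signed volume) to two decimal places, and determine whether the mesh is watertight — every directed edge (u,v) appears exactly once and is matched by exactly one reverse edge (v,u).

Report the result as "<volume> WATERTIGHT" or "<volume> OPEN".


175.46 WATERTIGHT

Per-triangle v0·(v1×v2)/6:
  t1: +1.2864
  t2: +10.8564
  t3: +1.6844
  t4: +1.1903
  t5: +0.8693
  t6: +3.7866
  t7: +1.3494
  t8: +0.1374
  t9: +11.3955
  t10: +3.7461
  t11: +13.8535
  t12: +4.6564
  t13: +0.3000
  t14: +4.0554
  t15: +2.1728
  t16: +35.1252
  t17: +1.4507
  t18: -0.1087
  t19: +0.9874
  t20: +0.3575
  t21: +12.9254
  t22: +0.3140
  t23: +9.6639
  t24: +0.9171
  t25: +0.2529
  t26: +0.4252
  t27: +1.8878
  t28: +1.6828
  t29: +21.5384
  t30: +1.6115
  t31: +7.3524
  t32: +0.3637
  t33: +1.4789
  t34: +0.5495
  t35: +3.7625
  t36: +3.0882
  t37: +2.5773
  t38: +5.9177
Σ = +175.4609 → |volume| = 175.46

Directed edges: 114 total, each appears once with its reverse present → watertight.
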